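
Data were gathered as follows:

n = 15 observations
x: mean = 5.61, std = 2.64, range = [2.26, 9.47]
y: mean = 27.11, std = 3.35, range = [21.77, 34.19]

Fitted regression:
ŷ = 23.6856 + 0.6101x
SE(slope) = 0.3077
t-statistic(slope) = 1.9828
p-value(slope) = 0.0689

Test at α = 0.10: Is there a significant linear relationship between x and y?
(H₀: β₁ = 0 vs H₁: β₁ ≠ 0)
Since p-value = 0.0689 < α = 0.10, reject H₀ — the slope is significantly different from 0.

Hypothesis test for the slope coefficient:

H₀: β₁ = 0 (no linear relationship)
H₁: β₁ ≠ 0 (linear relationship exists)

Test statistic: t = β̂₁ / SE(β̂₁) = 0.6101 / 0.3077 = 1.9828

With df = 13, the two-sided p-value for |t| = 1.9828 is 0.0689.

Decision rule: reject H₀ if p-value < α.
p-value = 0.0689 < α = 0.10 → reject H₀.

At α = 0.10 the data do provide convincing evidence of a nonzero slope.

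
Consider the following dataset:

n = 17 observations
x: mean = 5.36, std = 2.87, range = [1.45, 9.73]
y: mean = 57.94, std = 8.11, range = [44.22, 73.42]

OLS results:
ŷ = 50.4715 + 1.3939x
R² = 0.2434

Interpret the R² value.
About 24.34% of the variability in y is accounted for by the regression on x (R² = 0.2434) — a weak linear fit.

R² (coefficient of determination) measures the proportion of variance in y explained by the regression model.

Here R² = 0.2434:
- Explained: 24.34% of the variation in y
- Unexplained (residual): 100% − 24.34% = 75.66%
- Rule of thumb (below 0.3 weak; 0.3 to below 0.7 moderate; 0.7 and above strong) → weak

Note: R² says nothing about causation, and a high R² does not by itself mean the linear form is appropriate — check the residuals.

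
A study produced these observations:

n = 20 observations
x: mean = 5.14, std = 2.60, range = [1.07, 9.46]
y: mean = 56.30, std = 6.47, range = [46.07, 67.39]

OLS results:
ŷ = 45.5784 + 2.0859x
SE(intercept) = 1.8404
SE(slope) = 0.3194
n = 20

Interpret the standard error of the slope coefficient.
SE(β̂₁) = 0.3194 is the estimated standard deviation of the slope estimate across repeated samples; relative to β̂₁ = 2.0859 that is 15.3%, a precise estimate.

What SE measures:
- The standard error quantifies the sampling variability of the coefficient estimate
- It is the estimated standard deviation of β̂₁ across hypothetical repeated samples of the same size
- Smaller SE → more precise estimate

Relative precision:
- SE / |β̂₁| = 0.3194 / 2.0859 = 15.3%
- Rule of thumb (under 20%: precise; 20% to under 50%: moderately precise; 50% or more: imprecise) → precise

Link to interval estimation: a confidence interval for β₁ is β̂₁ ± t* × 0.3194, so SE sets the half-width per unit of t*.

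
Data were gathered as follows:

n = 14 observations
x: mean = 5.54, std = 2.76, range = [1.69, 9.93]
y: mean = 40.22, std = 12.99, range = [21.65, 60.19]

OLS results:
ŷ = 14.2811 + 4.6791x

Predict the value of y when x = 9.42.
ŷ = 58.3582

Plug x = 9.42 into the fitted line:

ŷ = 14.2811 + 4.6791 × 9.42
ŷ = 14.2811 + 44.0771
ŷ = 58.3582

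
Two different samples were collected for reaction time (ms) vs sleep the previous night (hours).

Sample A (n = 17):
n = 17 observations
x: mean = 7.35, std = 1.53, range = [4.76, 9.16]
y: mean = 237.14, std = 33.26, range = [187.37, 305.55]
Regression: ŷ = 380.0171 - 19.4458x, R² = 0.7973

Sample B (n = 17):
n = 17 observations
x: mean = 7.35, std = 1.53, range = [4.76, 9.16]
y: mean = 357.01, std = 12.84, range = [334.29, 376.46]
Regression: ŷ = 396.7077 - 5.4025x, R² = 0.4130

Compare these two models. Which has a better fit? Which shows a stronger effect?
Model A has the better fit (R² = 0.7973 vs 0.4130). Model A shows the stronger effect (|β₁| = 19.4458 vs 5.4025).

Model Comparison:

Fit — compare R²:
- Model A: R² = 0.7973 → 79.73% of variance in reaction time explained
- Model B: R² = 0.4130 → 41.30% of variance in reaction time explained
- 0.7973 > 0.4130 → Model A has the better fit

Strength of effect — compare |β₁|:
- Model A: β₁ = -19.4458 → predicted reaction time falls 19.4458 ms per additional hour of sleep
- Model B: β₁ = -5.4025 → predicted reaction time falls 5.4025 ms per additional hour of sleep
- |-19.4458| > |-5.4025| → Model A shows the stronger marginal effect

Notes:
- R² measures how tightly points cluster around the line; β₁ measures how steep the line is — they answer different questions.
- A better fit (higher R²) doesn't necessarily mean a more important relationship.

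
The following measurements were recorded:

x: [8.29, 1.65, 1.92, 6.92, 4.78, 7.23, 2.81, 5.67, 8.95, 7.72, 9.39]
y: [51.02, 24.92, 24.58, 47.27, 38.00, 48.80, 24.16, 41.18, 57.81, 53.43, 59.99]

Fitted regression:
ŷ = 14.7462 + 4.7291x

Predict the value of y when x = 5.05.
ŷ = 38.6282

Plug x = 5.05 into the fitted line:

ŷ = 14.7462 + 4.7291 × 5.05
ŷ = 14.7462 + 23.8820
ŷ = 38.6282

This is a point prediction; actual observations scatter around it by roughly the residual standard deviation.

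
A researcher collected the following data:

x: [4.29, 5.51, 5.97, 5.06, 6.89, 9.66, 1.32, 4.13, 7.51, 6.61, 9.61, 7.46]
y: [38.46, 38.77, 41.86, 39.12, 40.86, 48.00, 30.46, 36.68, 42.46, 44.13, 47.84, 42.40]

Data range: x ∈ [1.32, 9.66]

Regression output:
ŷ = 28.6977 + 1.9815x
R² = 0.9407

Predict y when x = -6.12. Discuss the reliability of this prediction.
ŷ = 16.5709, but this is extrapolation (below the data range [1.32, 9.66]) and may be unreliable.

Prediction calculation:
ŷ = 28.6977 + 1.9815 × (-6.12)
ŷ = 16.5709

Reliability:
- Data range: x ∈ [1.32, 9.66]
- Prediction point: x = -6.12 is 7.44 units below the observed range → this is EXTRAPOLATION, not interpolation

Why that matters here:
- The linear relationship may not hold outside the observed range
- The standard error of prediction grows with (x − x̄)², and x = -6.12 is far from x̄ = 6.17

A defensible statement: 'if the linear trend continued to x = -6.12, y would be about 16.5709' — the premise is untested.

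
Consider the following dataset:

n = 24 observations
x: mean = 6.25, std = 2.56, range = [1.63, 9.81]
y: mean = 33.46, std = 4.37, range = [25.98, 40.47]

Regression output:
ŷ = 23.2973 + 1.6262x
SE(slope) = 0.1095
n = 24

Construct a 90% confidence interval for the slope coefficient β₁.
The 90% CI for β₁ is (1.4382, 1.8142)

Confidence interval for the slope:

The 90% CI for β₁ is: β̂₁ ± t*(α/2, n-2) × SE(β̂₁)

Step 1: Find critical t-value
- Confidence level = 0.9
- Degrees of freedom = n - 2 = 24 - 2 = 22
- t*(α/2, 22) = 1.7171

Step 2: Calculate margin of error
Margin = 1.7171 × 0.1095 = 0.1880

Step 3: Construct interval
CI = 1.6262 ± 0.1880
CI = (1.4382, 1.8142)

Interpretation: intervals built this way capture the true β₁ in 90% of repeated samples; here the plausible range for the per-unit effect of x on y is 1.4382 to 1.8142.
Both endpoints are positive, so the data support a genuinely positive slope at this confidence level.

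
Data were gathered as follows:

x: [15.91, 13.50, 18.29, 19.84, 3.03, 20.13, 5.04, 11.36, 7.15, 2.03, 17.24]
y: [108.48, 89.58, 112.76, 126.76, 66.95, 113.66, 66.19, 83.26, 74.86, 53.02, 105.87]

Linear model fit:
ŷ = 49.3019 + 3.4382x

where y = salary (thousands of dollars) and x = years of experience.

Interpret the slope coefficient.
On average, salary is about 3.4382 thousand dollars higher for every extra year of experience.

β₁ = 3.4382 is the change in predicted salary (thousand dollars) per additional year of experience.

Interpretation:
- Experience up by 1 year → predicted salary increases by 3.4382 thousand dollars
- The effect is assumed constant over the observed range of x (linearity)

The intercept β₀ = 49.3019 is the predicted salary when experience = 0; since the smallest observed x is 2.03, this is an extrapolation and mainly anchors the line.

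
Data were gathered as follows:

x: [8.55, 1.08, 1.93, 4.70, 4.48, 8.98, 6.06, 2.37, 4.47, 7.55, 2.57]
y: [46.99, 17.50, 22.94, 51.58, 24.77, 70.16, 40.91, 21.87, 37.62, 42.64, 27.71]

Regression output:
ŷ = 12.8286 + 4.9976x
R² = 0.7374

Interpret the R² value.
About 73.74% of the variability in y is accounted for by the regression on x (R² = 0.7374) — a strong linear fit.

The coefficient of determination R² is the fraction of the total variation in y that the fitted line accounts for.

Here R² = 0.7374:
- Explained: 73.74% of the variation in y
- Unexplained (residual): 100% − 73.74% = 26.26%
- Rule of thumb (below 0.3 weak; 0.3 to below 0.7 moderate; 0.7 and above strong) → strong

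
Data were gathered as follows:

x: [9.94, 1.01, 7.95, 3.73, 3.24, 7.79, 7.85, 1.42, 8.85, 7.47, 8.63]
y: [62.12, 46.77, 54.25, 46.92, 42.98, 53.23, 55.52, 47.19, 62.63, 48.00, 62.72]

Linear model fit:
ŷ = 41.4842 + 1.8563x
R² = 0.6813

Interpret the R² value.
R² = 0.6813 means 68.13% of the variation in y is explained by the linear relationship with x. This indicates a moderate fit.

The coefficient of determination R² is the fraction of the total variation in y that the fitted line accounts for.

Here R² = 0.6813:
- Explained: 68.13% of the variation in y
- Unexplained (residual): 100% − 68.13% = 31.87%
- Rule of thumb (below 0.3 weak; 0.3 to below 0.7 moderate; 0.7 and above strong) → moderate

Calculation: R² = 1 − (SS_res / SS_tot), where SS_res is the sum of squared residuals and SS_tot the total sum of squares.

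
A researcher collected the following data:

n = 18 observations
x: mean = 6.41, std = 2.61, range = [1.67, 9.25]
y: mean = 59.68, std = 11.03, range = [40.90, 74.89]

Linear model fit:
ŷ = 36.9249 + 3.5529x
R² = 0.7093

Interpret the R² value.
R² = 0.7093 means 70.93% of the variation in y is explained by the linear relationship with x. This indicates a strong fit.

The coefficient of determination R² is the fraction of the total variation in y that the fitted line accounts for.

Here R² = 0.7093:
- Explained: 70.93% of the variation in y
- Unexplained (residual): 100% − 70.93% = 29.07%
- Rule of thumb (below 0.3 weak; 0.3 to below 0.7 moderate; 0.7 and above strong) → strong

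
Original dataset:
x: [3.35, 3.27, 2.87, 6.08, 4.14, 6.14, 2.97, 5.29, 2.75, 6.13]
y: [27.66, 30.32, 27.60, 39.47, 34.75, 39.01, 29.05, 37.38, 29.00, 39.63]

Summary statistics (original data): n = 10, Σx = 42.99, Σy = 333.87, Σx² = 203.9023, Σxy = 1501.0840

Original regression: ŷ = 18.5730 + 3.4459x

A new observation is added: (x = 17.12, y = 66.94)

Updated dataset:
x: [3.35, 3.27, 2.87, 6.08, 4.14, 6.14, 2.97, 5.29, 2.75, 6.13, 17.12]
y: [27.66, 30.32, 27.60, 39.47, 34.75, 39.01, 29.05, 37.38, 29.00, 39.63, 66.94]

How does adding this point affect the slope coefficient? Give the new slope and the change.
New slope β₁ = 2.7109 versus 3.4459 before: a change of -0.7350 (-21.3%).

x = 17.12 lies well outside the original x-range [2.75, 6.14] (x̄ ≈ 4.30), so this observation has high leverage and can move the slope substantially.

Step 1: Update the sums with the new point (n goes from 10 to 11)
Σx  = 42.99 + 17.12 = 60.11
Σy  = 333.87 + 66.94 = 400.81
Σx² = 203.9023 + 17.12² = 203.9023 + 293.0944 = 496.9967
Σxy = 1501.0840 + 17.12×66.94 = 1501.0840 + 1146.0128 = 2647.0968

Step 2: Recompute the slope with b₁ = (nΣxy − ΣxΣy) / (nΣx² − (Σx)²)
Numerator   = 11×2647.0968 − 60.11×400.81 = 29118.0648 − 24092.6891 = 5025.3757
Denominator = 11×496.9967 − 60.11² = 5466.9637 − 3613.2121 = 1853.7516
b₁(new) = 5025.3757 / 1853.7516 = 2.7109

(Same formula on the original sums: (10×1501.0840 − 42.99×333.87) / (10×203.9023 − 42.99²) = 657.7687 / 190.8829 = 3.4459, matching the given fit.)

Step 3: Change in slope
Δβ₁ = 2.7109 − 3.4459 = -0.7350
Relative change = -0.7350 / 3.4459 × 100% = -21.3%
→ the slope decreases when the point is added.

A high-leverage point only changes the slope if it is off the original line; here y = 66.94 is below the original trend, so the slope decreases.
In practice: examine leverage (hᵢ) and Cook's distance rather than deleting it automatically; investigate whether it comes from the same population as the rest of the sample.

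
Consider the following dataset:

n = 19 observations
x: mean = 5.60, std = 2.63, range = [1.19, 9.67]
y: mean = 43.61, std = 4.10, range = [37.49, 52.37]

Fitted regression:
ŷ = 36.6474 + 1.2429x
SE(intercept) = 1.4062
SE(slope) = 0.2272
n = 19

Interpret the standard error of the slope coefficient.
SE(β̂₁) = 0.2272 is the estimated standard deviation of the slope estimate across repeated samples; relative to β̂₁ = 1.2429 that is 18.3%, a precise estimate.

What SE measures:
- The standard error quantifies the sampling variability of the coefficient estimate
- It is the estimated standard deviation of β̂₁ across hypothetical repeated samples of the same size
- Smaller SE → more precise estimate

Relative precision:
- SE / |β̂₁| = 0.2272 / 1.2429 = 18.3%
- Rule of thumb (under 20%: precise; 20% to under 50%: moderately precise; 50% or more: imprecise) → precise

Rough 95% range (±2 SE): 1.2429 ± 0.4544 → (0.7885, 1.6973).

What drives SE(β̂₁): more residual scatter → larger SE; wider spread of x values → smaller SE.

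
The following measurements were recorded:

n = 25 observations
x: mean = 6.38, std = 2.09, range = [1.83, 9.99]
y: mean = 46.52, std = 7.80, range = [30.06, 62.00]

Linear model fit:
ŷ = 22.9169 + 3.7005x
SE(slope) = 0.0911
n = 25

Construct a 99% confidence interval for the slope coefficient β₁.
The 99% CI for β₁ is (3.4448, 3.9562)

Confidence interval for the slope:

The 99% CI for β₁ is: β̂₁ ± t*(α/2, n-2) × SE(β̂₁)

Step 1: Find critical t-value
- Confidence level = 0.99
- Degrees of freedom = n - 2 = 25 - 2 = 23
- t*(α/2, 23) = 2.8073

Step 2: Calculate margin of error
Margin = 2.8073 × 0.0911 = 0.2557

Step 3: Construct interval
CI = 3.7005 ± 0.2557
CI = (3.4448, 3.9562)

Interpretation: each one-unit increase in x is associated with a change in mean y of between 3.4448 and 3.9562, with 99% confidence.
The interval does not include 0, suggesting a significant linear relationship.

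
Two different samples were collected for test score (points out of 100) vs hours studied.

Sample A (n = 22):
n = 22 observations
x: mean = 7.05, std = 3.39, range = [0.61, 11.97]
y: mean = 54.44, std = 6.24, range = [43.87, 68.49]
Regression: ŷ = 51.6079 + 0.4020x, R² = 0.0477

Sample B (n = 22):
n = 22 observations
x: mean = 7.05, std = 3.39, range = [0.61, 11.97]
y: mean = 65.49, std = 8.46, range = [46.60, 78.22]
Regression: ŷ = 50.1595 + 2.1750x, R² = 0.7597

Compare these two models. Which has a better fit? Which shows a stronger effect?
Model B has the better fit (R² = 0.7597 vs 0.0477). Model B shows the stronger effect (|β₁| = 2.1750 vs 0.4020).

Model Comparison:

Which explains more variance? (R²)
- Model A: R² = 0.0477 → 4.77% of variance in test score explained
- Model B: R² = 0.7597 → 75.97% of variance in test score explained
- 0.7597 > 0.0477 → Model B has the better fit

Strength of effect — compare |β₁|:
- Model A: β₁ = 0.4020 → predicted test score rises 0.4020 points per additional hour of study time
- Model B: β₁ = 2.1750 → predicted test score rises 2.1750 points per additional hour of study time
- |0.4020| < |2.1750| → Model B shows the stronger marginal effect

Notes:
- The two samples could reflect different populations, time periods, or measurement quality.
- A steeper slope doesn't make a better model if the scatter around the line is large.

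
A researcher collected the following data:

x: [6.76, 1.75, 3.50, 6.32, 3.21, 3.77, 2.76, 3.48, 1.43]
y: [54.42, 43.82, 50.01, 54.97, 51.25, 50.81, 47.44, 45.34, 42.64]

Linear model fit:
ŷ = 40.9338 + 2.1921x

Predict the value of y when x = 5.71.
ŷ = 53.4507

Plug x = 5.71 into the fitted line:

ŷ = 40.9338 + 2.1921 × 5.71
ŷ = 40.9338 + 12.5169
ŷ = 53.4507

This is the fitted mean response at that x — an individual observation would come with a wider prediction interval.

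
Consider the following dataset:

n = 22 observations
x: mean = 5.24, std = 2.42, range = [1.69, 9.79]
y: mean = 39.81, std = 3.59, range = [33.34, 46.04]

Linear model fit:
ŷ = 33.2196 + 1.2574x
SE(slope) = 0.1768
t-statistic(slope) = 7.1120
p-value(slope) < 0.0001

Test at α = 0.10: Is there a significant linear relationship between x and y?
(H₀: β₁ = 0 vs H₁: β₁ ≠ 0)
Reject H₀: p-value < 0.0001 < α = 0.10. The linear relationship is significant at the 10% level.

Hypothesis test for the slope coefficient:

H₀: β₁ = 0 (no linear relationship)
H₁: β₁ ≠ 0 (linear relationship exists)

Test statistic: t = β̂₁ / SE(β̂₁) = 1.2574 / 0.1768 = 7.1120

The p-value (<0.0001) is the probability, under H₀, of a t-statistic at least as extreme as |t| = 7.1120 (two-sided, df = n − 2 = 20).

Decision rule: reject H₀ if p-value < α.
p-value < 0.0001 < α = 0.10 → reject H₀.

There is sufficient evidence at the 10% significance level to conclude that a linear relationship exists between x and y.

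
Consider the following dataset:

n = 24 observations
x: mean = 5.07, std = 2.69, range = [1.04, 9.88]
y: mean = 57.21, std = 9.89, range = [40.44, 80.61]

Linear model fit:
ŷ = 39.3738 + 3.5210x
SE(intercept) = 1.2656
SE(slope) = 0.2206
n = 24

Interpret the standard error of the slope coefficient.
SE(slope) = 0.2206 measures the uncertainty in the estimated slope. The coefficient is estimated precisely (SE/|β̂₁| = 6.3%).

SE(β̂₁) = 0.2206 says: if we drew many samples of n = 24 from the same population and refit each time, the fitted slopes would scatter with a standard deviation of roughly 0.2206 around the true β₁.

Relative precision:
- SE / |β̂₁| = 0.2206 / 3.5210 = 6.3%
- Rule of thumb (under 20%: precise; 20% to under 50%: moderately precise; 50% or more: imprecise) → precise

Link to interval estimation: a confidence interval for β₁ is β̂₁ ± t* × 0.2206, so SE sets the half-width per unit of t*.

What drives SE(β̂₁): more residual scatter → larger SE; wider spread of x values → smaller SE.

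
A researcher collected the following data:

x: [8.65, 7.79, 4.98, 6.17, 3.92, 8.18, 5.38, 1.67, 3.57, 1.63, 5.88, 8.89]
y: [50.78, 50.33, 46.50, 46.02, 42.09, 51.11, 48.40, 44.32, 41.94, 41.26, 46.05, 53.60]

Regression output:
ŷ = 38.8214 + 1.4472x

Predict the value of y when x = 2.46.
ŷ = 42.3815

Plug x = 2.46 into the fitted line:

ŷ = 38.8214 + 1.4472 × 2.46
ŷ = 38.8214 + 3.5601
ŷ = 42.3815

This is the fitted mean response at that x — an individual observation would come with a wider prediction interval.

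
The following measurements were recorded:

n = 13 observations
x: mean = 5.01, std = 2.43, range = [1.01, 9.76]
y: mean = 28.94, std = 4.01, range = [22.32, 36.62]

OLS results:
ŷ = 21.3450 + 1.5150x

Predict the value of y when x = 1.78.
ŷ = 24.0417

To predict y for x = 1.78, substitute into the regression equation:

ŷ = 21.3450 + 1.5150 × 1.78
ŷ = 21.3450 + 2.6967
ŷ = 24.0417

This is the fitted mean response at that x — an individual observation would come with a wider prediction interval.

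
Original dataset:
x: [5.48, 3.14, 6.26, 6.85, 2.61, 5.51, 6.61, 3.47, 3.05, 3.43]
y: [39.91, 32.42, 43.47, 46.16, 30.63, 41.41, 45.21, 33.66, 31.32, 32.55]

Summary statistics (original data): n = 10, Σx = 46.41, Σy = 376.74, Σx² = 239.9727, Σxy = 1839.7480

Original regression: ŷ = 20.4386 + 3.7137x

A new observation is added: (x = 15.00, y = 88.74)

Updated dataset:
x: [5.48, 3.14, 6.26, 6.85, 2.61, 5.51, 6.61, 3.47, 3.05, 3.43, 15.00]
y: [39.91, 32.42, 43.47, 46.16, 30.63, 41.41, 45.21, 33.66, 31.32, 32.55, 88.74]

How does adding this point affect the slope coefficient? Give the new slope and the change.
Adding the point moves β₁ from 3.7137 to 4.6849, i.e. it increases by 0.9712 (+26.2%).

The new point has HIGH LEVERAGE: x = 15.00 is far from the original mean x̄ = 46.41/10 ≈ 4.64 (original range [2.61, 6.85]).

Step 1: Update the sums with the new point (n goes from 10 to 11)
Σx  = 46.41 + 15.00 = 61.41
Σy  = 376.74 + 88.74 = 465.48
Σx² = 239.9727 + 15.00² = 239.9727 + 225.0000 = 464.9727
Σxy = 1839.7480 + 15.00×88.74 = 1839.7480 + 1331.1000 = 3170.8480

Step 2: Recompute the slope with b₁ = (nΣxy − ΣxΣy) / (nΣx² − (Σx)²)
Numerator   = 11×3170.8480 − 61.41×465.48 = 34879.3280 − 28585.1268 = 6294.2012
Denominator = 11×464.9727 − 61.41² = 5114.6997 − 3771.1881 = 1343.5116
b₁(new) = 6294.2012 / 1343.5116 = 4.6849

(Same formula on the original sums: (10×1839.7480 − 46.41×376.74) / (10×239.9727 − 46.41²) = 912.9766 / 245.8389 = 3.7137, matching the given fit.)

Step 3: Change in slope
Δβ₁ = 4.6849 − 3.7137 = +0.9712
Relative change = +0.9712 / 3.7137 × 100% = +26.2%
→ the slope increases when the point is added.

Because the point sits above the extension of the original line at a high-leverage x, it tilts the fit up.
In practice: investigate whether it comes from the same population as the rest of the sample; refit with and without it and report both if conclusions differ.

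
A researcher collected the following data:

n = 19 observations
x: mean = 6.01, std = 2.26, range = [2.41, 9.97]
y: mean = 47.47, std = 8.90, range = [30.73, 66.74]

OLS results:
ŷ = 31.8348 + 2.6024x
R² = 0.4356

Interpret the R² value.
About 43.56% of the variability in y is accounted for by the regression on x (R² = 0.4356) — a moderate linear fit.

R² = 1 − SS_res/SS_tot compares the residual scatter to the total scatter of y about its mean.

Here R² = 0.4356:
- Explained: 43.56% of the variation in y
- Unexplained (residual): 100% − 43.56% = 56.44%
- Rule of thumb (below 0.3 weak; 0.3 to below 0.7 moderate; 0.7 and above strong) → moderate

Equivalently, for simple linear regression R² = r², so |r| = √0.4356 ≈ 0.6600.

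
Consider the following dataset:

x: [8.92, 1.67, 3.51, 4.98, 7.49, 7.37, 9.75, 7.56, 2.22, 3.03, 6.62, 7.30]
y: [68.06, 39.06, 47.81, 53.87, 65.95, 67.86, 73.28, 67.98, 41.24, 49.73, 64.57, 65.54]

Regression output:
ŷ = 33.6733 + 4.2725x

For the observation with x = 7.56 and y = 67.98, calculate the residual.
Residual = 2.0066

The residual is the difference between the actual value and the predicted value:

Residual = y - ŷ

Step 1: Calculate predicted value
ŷ = 33.6733 + 4.2725 × 7.56
ŷ = 65.9734

Step 2: Calculate residual
Residual = 67.98 - 65.9734
Residual = 2.0066

Sign check: y > ŷ, so the point is above the line and the fit underestimates here.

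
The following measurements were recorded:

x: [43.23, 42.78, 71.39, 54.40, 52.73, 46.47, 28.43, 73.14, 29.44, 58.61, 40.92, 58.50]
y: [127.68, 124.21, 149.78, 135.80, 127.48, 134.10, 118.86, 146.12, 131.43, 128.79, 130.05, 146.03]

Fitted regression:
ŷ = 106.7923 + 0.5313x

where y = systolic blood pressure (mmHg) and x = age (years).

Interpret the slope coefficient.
An increase of one year in age is associated with a 0.5313 mmHg increase in predicted blood pressure.

The slope coefficient β₁ = 0.5313 represents the marginal effect of age on blood pressure.

Interpretation:
- Age up by 1 year → predicted blood pressure increases by 0.5313 mmHg
- The effect is assumed constant over the observed range of x (linearity)
- The slope describes association in these data, not necessarily a causal effect

(β₀ = 106.7923 is the fitted value at x = 0 and is not part of the slope interpretation.)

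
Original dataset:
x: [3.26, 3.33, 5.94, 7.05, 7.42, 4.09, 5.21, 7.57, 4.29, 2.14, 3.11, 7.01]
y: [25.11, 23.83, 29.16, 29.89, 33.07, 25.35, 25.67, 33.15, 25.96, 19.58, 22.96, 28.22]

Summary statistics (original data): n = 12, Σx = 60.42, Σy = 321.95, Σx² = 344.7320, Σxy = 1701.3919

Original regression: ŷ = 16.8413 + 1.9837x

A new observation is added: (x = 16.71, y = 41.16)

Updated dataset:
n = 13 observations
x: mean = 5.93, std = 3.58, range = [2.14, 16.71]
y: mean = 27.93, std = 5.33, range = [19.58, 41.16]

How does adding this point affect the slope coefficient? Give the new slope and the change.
New slope β₁ = 1.4117 versus 1.9837 before: a change of -0.5720 (-28.8%).

The new point has HIGH LEVERAGE: x = 16.71 is far from the original mean x̄ = 60.42/12 ≈ 5.04 (original range [2.14, 7.57]).

Step 1: Update the sums with the new point (n goes from 12 to 13)
Σx  = 60.42 + 16.71 = 77.13
Σy  = 321.95 + 41.16 = 363.11
Σx² = 344.7320 + 16.71² = 344.7320 + 279.2241 = 623.9561
Σxy = 1701.3919 + 16.71×41.16 = 1701.3919 + 687.7836 = 2389.1755

Step 2: Recompute the slope with b₁ = (nΣxy − ΣxΣy) / (nΣx² − (Σx)²)
Numerator   = 13×2389.1755 − 77.13×363.11 = 31059.2815 − 28006.6743 = 3052.6072
Denominator = 13×623.9561 − 77.13² = 8111.4293 − 5949.0369 = 2162.3924
b₁(new) = 3052.6072 / 2162.3924 = 1.4117

(Same formula on the original sums: (12×1701.3919 − 60.42×321.95) / (12×344.7320 − 60.42²) = 964.4838 / 486.2076 = 1.9837, matching the given fit.)

Step 3: Change in slope
Δβ₁ = 1.4117 − 1.9837 = -0.5720
Relative change = -0.5720 / 1.9837 × 100% = -28.8%
→ the slope decreases when the point is added.

Because the point sits below the extension of the original line at a high-leverage x, it tilts the fit down.
In practice: examine leverage (hᵢ) and Cook's distance rather than deleting it automatically.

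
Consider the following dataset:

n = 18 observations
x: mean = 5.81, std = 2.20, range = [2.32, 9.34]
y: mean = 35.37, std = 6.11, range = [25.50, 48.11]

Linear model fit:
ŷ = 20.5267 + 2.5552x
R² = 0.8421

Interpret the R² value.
About 84.21% of the variability in y is accounted for by the regression on x (R² = 0.8421) — a strong linear fit.

The coefficient of determination R² is the fraction of the total variation in y that the fitted line accounts for.

Here R² = 0.8421:
- Explained: 84.21% of the variation in y
- Unexplained (residual): 100% − 84.21% = 15.79%
- Rule of thumb (below 0.3 weak; 0.3 to below 0.7 moderate; 0.7 and above strong) → strong

Equivalently, for simple linear regression R² = r², so |r| = √0.8421 ≈ 0.9177.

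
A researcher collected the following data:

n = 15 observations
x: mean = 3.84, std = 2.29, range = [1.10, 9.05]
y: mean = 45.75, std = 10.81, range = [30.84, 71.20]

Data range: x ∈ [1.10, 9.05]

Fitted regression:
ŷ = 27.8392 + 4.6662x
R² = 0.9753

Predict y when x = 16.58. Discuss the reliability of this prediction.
ŷ = 105.2048 (extrapolation — x = 16.58 lies outside [1.10, 9.05], so reliability is low).

Prediction calculation:
ŷ = 27.8392 + 4.6662 × 16.58
ŷ = 105.2048

Reliability:
- Data range: x ∈ [1.10, 9.05]
- Prediction point: x = 16.58 is 7.53 units above the observed range → this is EXTRAPOLATION, not interpolation

Why that matters here:
- Real relationships often flatten, saturate, or turn nonlinear at extremes
- R² describes fit only over the sampled x values; it says nothing about behaviour beyond them
- The linear relationship may not hold outside the observed range

The R² = 0.9753 only validates the fit within [1.10, 9.05]; treat ŷ = 105.2048 with caution.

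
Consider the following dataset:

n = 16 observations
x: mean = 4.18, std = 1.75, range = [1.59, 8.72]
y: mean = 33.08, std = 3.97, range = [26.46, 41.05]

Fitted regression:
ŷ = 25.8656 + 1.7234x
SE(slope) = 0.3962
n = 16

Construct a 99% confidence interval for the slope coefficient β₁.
The 99% CI for β₁ is (0.5440, 2.9028)

Confidence interval for the slope:

The 99% CI for β₁ is: β̂₁ ± t*(α/2, n-2) × SE(β̂₁)

Step 1: Find critical t-value
- Confidence level = 0.99
- Degrees of freedom = n - 2 = 16 - 2 = 14
- t*(α/2, 14) = 2.9768

Step 2: Calculate margin of error
Margin = 2.9768 × 0.3962 = 1.1794

Step 3: Construct interval
CI = 1.7234 ± 1.1794
CI = (0.5440, 2.9028)

Interpretation: intervals built this way capture the true β₁ in 99% of repeated samples; here the plausible range for the per-unit effect of x on y is 0.5440 to 2.9028.
The interval does not include 0, suggesting a significant linear relationship.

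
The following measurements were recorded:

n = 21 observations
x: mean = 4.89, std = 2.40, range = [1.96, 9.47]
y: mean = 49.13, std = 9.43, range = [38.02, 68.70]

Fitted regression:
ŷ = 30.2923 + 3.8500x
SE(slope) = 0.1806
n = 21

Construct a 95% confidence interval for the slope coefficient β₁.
The 95% CI for β₁ is (3.4720, 4.2280)

Confidence interval for the slope:

The 95% CI for β₁ is: β̂₁ ± t*(α/2, n-2) × SE(β̂₁)

Step 1: Find critical t-value
- Confidence level = 0.95
- Degrees of freedom = n - 2 = 21 - 2 = 19
- t*(α/2, 19) = 2.0930

Step 2: Calculate margin of error
Margin = 2.0930 × 0.1806 = 0.3780

Step 3: Construct interval
CI = 3.8500 ± 0.3780
CI = (3.4720, 4.2280)

Interpretation: intervals built this way capture the true β₁ in 95% of repeated samples; here the plausible range for the per-unit effect of x on y is 3.4720 to 4.2280.
Both endpoints are positive, so the data support a genuinely positive slope at this confidence level.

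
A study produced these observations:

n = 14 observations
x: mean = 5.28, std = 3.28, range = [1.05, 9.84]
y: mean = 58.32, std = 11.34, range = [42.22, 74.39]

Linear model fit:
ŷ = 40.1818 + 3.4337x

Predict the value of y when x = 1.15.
ŷ = 44.1306

To predict y for x = 1.15, substitute into the regression equation:

ŷ = 40.1818 + 3.4337 × 1.15
ŷ = 40.1818 + 3.9488
ŷ = 44.1306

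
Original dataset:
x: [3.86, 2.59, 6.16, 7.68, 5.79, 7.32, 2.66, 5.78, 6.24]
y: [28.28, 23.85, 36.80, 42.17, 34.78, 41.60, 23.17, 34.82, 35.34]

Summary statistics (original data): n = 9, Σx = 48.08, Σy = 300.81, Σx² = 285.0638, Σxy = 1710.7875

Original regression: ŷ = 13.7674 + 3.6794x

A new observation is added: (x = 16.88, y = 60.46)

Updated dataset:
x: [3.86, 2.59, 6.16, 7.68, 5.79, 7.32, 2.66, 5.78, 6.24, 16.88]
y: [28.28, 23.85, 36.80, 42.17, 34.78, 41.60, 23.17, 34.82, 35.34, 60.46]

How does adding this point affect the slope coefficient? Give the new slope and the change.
The slope changes from 3.6794 to 2.5979 (change of -1.0815, or -29.4%).

The new point has HIGH LEVERAGE: x = 16.88 is far from the original mean x̄ = 48.08/9 ≈ 5.34 (original range [2.59, 7.68]).

Step 1: Update the sums with the new point (n goes from 9 to 10)
Σx  = 48.08 + 16.88 = 64.96
Σy  = 300.81 + 60.46 = 361.27
Σx² = 285.0638 + 16.88² = 285.0638 + 284.9344 = 569.9982
Σxy = 1710.7875 + 16.88×60.46 = 1710.7875 + 1020.5648 = 2731.3523

Step 2: Recompute the slope with b₁ = (nΣxy − ΣxΣy) / (nΣx² − (Σx)²)
Numerator   = 10×2731.3523 − 64.96×361.27 = 27313.5230 − 23468.0992 = 3845.4238
Denominator = 10×569.9982 − 64.96² = 5699.9820 − 4219.8016 = 1480.1804
b₁(new) = 3845.4238 / 1480.1804 = 2.5979

(Same formula on the original sums: (9×1710.7875 − 48.08×300.81) / (9×285.0638 − 48.08²) = 934.1427 / 253.8878 = 3.6794, matching the given fit.)

Step 3: Change in slope
Δβ₁ = 2.5979 − 3.6794 = -1.0815
Relative change = -1.0815 / 3.6794 × 100% = -29.4%
→ the slope decreases when the point is added.

Because the point sits below the extension of the original line at a high-leverage x, it tilts the fit down.
In practice: check such a point for data-entry or measurement error; examine leverage (hᵢ) and Cook's distance rather than deleting it automatically.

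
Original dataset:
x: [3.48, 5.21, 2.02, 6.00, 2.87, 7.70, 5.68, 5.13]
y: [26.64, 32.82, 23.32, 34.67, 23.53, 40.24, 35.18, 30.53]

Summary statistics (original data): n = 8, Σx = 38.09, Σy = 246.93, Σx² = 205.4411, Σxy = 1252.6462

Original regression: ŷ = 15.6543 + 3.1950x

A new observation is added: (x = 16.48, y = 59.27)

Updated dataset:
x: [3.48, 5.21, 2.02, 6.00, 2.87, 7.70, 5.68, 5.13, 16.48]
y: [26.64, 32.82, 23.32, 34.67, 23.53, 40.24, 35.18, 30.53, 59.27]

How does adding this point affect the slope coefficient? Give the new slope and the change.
Adding the point moves β₁ from 3.1950 to 2.5509, i.e. it decreases by 0.6441 (-20.2%).

The new point has HIGH LEVERAGE: x = 16.48 is far from the original mean x̄ = 38.09/8 ≈ 4.76 (original range [2.02, 7.70]).

Step 1: Update the sums with the new point (n goes from 8 to 9)
Σx  = 38.09 + 16.48 = 54.57
Σy  = 246.93 + 59.27 = 306.20
Σx² = 205.4411 + 16.48² = 205.4411 + 271.5904 = 477.0315
Σxy = 1252.6462 + 16.48×59.27 = 1252.6462 + 976.7696 = 2229.4158

Step 2: Recompute the slope with b₁ = (nΣxy − ΣxΣy) / (nΣx² − (Σx)²)
Numerator   = 9×2229.4158 − 54.57×306.20 = 20064.7422 − 16709.3340 = 3355.4082
Denominator = 9×477.0315 − 54.57² = 4293.2835 − 2977.8849 = 1315.3986
b₁(new) = 3355.4082 / 1315.3986 = 2.5509

(Same formula on the original sums: (8×1252.6462 − 38.09×246.93) / (8×205.4411 − 38.09²) = 615.6059 / 192.6807 = 3.1950, matching the given fit.)

Step 3: Change in slope
Δβ₁ = 2.5509 − 3.1950 = -0.6441
Relative change = -0.6441 / 3.1950 × 100% = -20.2%
→ the slope decreases when the point is added.

Because the point sits below the extension of the original line at a high-leverage x, it tilts the fit down.
In practice: investigate whether it comes from the same population as the rest of the sample.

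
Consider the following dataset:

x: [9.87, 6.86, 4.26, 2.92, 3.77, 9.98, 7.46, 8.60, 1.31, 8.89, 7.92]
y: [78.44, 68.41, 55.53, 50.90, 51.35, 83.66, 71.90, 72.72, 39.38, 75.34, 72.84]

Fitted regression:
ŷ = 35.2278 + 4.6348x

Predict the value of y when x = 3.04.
ŷ = 49.3176

To predict y for x = 3.04, substitute into the regression equation:

ŷ = 35.2278 + 4.6348 × 3.04
ŷ = 35.2278 + 14.0898
ŷ = 49.3176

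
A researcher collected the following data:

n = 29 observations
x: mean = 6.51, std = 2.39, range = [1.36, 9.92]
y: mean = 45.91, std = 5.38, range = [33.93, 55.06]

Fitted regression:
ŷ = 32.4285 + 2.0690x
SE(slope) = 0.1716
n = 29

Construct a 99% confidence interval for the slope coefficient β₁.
The 99% CI for β₁ is (1.5935, 2.5445)

Confidence interval for the slope:

The 99% CI for β₁ is: β̂₁ ± t*(α/2, n-2) × SE(β̂₁)

Step 1: Find critical t-value
- Confidence level = 0.99
- Degrees of freedom = n - 2 = 29 - 2 = 27
- t*(α/2, 27) = 2.7707

Step 2: Calculate margin of error
Margin = 2.7707 × 0.1716 = 0.4755

Step 3: Construct interval
CI = 2.0690 ± 0.4755
CI = (1.5935, 2.5445)

Interpretation: intervals built this way capture the true β₁ in 99% of repeated samples; here the plausible range for the per-unit effect of x on y is 1.5935 to 2.5445.
Both endpoints are positive, so the data support a genuinely positive slope at this confidence level.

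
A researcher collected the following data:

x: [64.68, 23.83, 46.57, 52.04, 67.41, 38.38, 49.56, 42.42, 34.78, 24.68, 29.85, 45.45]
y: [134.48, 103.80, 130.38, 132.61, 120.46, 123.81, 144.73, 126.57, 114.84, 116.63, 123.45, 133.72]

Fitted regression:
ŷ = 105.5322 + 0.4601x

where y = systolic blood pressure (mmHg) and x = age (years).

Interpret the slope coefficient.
For each additional year of age, predicted blood pressure increases by approximately 0.4601 mmHg.

The slope β₁ = 0.4601 gives the rate at which the fitted blood pressure changes with age.

Interpretation:
- Age up by 1 year → predicted blood pressure increases by 0.4601 mmHg
- The effect is assumed constant over the observed range of x (linearity)

(β₀ = 105.5322 is the fitted value at x = 0 and is not part of the slope interpretation.)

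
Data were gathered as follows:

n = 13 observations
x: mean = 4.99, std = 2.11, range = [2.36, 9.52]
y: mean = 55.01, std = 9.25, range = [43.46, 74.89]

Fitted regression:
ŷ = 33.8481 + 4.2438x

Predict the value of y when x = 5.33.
ŷ = 56.4676

Plug x = 5.33 into the fitted line:

ŷ = 33.8481 + 4.2438 × 5.33
ŷ = 33.8481 + 22.6195
ŷ = 56.4676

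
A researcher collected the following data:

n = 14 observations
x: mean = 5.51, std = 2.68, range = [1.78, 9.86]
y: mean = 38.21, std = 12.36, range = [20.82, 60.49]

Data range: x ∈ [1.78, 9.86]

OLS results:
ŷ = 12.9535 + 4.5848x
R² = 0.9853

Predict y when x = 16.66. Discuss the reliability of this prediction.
The equation gives ŷ = 89.3363; however x = 16.66 is 6.80 units above the observed range, so this extrapolated value should not be trusted.

Prediction calculation:
ŷ = 12.9535 + 4.5848 × 16.66
ŷ = 89.3363

Reliability:
- Data range: x ∈ [1.78, 9.86]
- Prediction point: x = 16.66 is 6.80 units above the observed range → this is EXTRAPOLATION, not interpolation

Why that matters here:
- The standard error of prediction grows with (x − x̄)², and x = 16.66 is far from x̄ = 5.51
- Real relationships often flatten, saturate, or turn nonlinear at extremes
- There are no observations near this x to validate the fitted line there

A defensible statement: 'if the linear trend continued to x = 16.66, y would be about 89.3363' — the premise is untested.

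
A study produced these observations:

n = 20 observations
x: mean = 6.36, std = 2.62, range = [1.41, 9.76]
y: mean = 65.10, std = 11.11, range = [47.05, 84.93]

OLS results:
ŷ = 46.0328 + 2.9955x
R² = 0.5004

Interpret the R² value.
R² = 0.5004 means 50.04% of the variation in y is explained by the linear relationship with x. This indicates a moderate fit.

R² = 1 − SS_res/SS_tot compares the residual scatter to the total scatter of y about its mean.

Here R² = 0.5004:
- Explained: 50.04% of the variation in y
- Unexplained (residual): 100% − 50.04% = 49.96%
- Rule of thumb (below 0.3 weak; 0.3 to below 0.7 moderate; 0.7 and above strong) → moderate

Note: R² never decreases when predictors are added, so it should not be used alone to compare models of different size.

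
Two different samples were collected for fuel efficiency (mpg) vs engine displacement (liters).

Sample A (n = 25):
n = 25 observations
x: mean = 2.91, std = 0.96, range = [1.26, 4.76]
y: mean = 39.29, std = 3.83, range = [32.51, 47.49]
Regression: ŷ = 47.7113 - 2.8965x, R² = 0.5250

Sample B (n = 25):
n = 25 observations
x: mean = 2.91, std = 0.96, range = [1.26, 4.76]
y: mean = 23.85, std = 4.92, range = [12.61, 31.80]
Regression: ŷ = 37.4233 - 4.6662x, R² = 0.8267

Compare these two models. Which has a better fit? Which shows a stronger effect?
Model B has the better fit (R² = 0.8267 vs 0.5250). Model B shows the stronger effect (|β₁| = 4.6662 vs 2.8965).

Model Comparison:

Which explains more variance? (R²)
- Model A: R² = 0.5250 → 52.50% of variance in fuel efficiency explained
- Model B: R² = 0.8267 → 82.67% of variance in fuel efficiency explained
- 0.8267 > 0.5250 → Model B has the better fit

Which has the larger per-liter effect? (|β₁|)
- Model A: β₁ = -2.8965 → predicted fuel efficiency falls 2.8965 mpg per additional liter of engine displacement
- Model B: β₁ = -4.6662 → predicted fuel efficiency falls 4.6662 mpg per additional liter of engine displacement
- |-2.8965| < |-4.6662| → Model B shows the stronger marginal effect

Note: R² measures how tightly points cluster around the line; β₁ measures how steep the line is — they answer different questions.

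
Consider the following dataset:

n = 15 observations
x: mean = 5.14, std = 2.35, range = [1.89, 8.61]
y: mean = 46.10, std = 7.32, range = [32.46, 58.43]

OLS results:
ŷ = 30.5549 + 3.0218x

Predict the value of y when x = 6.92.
ŷ = 51.4658

To predict y for x = 6.92, substitute into the regression equation:

ŷ = 30.5549 + 3.0218 × 6.92
ŷ = 30.5549 + 20.9109
ŷ = 51.4658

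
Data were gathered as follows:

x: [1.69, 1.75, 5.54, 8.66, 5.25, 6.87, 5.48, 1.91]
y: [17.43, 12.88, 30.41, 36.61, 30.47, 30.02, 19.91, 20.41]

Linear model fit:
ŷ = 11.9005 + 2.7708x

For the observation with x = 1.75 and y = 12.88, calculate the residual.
Residual = -3.8694

The residual is the difference between the actual value and the predicted value:

Residual = y - ŷ

Step 1: Calculate predicted value
ŷ = 11.9005 + 2.7708 × 1.75
ŷ = 16.7494

Step 2: Calculate residual
Residual = 12.88 - 16.7494
Residual = -3.8694

The residual is negative, so the observed y = 12.88 sits below the regression line (the line overestimates it by 3.8694).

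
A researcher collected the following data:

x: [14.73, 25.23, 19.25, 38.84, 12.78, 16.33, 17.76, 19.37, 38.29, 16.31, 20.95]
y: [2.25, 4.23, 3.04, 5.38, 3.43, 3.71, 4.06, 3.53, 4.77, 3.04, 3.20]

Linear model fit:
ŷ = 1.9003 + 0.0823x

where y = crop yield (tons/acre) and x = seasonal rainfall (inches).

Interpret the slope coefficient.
On average, crop yield is about 0.0823 tons/acre higher for every extra inch of rainfall.

The slope β₁ = 0.0823 gives the rate at which the fitted crop yield changes with rainfall.

Interpretation:
- Rainfall up by 1 inch → predicted crop yield increases by 0.0823 tons/acre
- This is a linear approximation: the same per-unit change is assumed across the whole observed x range

(β₀ = 1.9003 is the fitted value at x = 0 and is not part of the slope interpretation.)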